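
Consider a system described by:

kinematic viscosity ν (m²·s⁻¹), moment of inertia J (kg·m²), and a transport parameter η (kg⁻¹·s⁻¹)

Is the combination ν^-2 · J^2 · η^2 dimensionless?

yes

Sum the exponent of each base dimension across the product:
  M: −2·[ν]_M + 2·[J]_M + 2·[η]_M = −2·(0) + 2·(1) + 2·(-1) = 0
  L: −2·[ν]_L + 2·[J]_L + 2·[η]_L = −2·(2) + 2·(2) + 2·(0) = 0
  T: −2·[ν]_T + 2·[J]_T + 2·[η]_T = −2·(-1) + 2·(0) + 2·(-1) = 0
All base exponents vanish — dimensionless.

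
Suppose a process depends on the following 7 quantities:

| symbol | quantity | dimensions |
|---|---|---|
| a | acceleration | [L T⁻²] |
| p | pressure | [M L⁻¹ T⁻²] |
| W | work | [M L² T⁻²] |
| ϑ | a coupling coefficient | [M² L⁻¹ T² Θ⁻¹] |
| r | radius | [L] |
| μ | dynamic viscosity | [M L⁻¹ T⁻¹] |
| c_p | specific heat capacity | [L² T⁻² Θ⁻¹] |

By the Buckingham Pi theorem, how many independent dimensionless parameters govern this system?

There are 7 variables and 4 base dimensions (M, L, T, Θ).
The dimension matrix has rank 4.
Independent dimensionless groups: 7 − 4 = 3.

3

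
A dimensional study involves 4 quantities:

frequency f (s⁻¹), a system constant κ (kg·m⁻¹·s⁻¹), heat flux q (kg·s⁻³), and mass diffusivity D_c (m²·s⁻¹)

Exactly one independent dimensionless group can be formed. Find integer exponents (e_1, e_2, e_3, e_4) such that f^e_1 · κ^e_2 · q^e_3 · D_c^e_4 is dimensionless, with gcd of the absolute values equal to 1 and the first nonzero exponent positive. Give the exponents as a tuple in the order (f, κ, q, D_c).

M: e_1·(0) + e_2·(1) + e_3·(1) + e_4·(0) = 0
L: e_1·(0) + e_2·(-1) + e_3·(0) + e_4·(2) = 0
T: e_1·(-1) + e_2·(-1) + e_3·(-3) + e_4·(-1) = 0
Solving this homogeneous linear system for the smallest-integer solution (first nonzero entry positive) gives (3, 2, -2, 1).

(3, 2, -2, 1)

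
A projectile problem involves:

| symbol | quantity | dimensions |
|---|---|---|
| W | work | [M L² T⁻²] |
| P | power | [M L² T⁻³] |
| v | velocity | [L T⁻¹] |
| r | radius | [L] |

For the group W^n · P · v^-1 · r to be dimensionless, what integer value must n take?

Balance the M exponent: (1)·n from W, plus (1) − (0) + (0) = 1 from the rest, must sum to zero.
n + 1 = 0, so n = -1.

-1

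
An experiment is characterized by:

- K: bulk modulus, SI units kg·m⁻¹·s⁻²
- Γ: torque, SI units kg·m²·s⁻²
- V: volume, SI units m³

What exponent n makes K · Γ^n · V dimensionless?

-1

Balance the M exponent: (1)·n from Γ, plus (1) + (0) = 1 from the rest, must sum to zero.
n + 1 = 0, so n = -1.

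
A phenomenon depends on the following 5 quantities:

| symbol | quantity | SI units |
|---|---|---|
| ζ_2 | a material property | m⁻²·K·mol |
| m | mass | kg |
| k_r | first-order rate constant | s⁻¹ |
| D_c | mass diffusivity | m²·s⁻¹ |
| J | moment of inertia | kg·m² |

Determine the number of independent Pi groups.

There are 5 variables and 5 base dimensions (M, L, T, Θ, N).
The dimension matrix has rank 4 (less than 5: the dimension vectors are linearly dependent).
Independent dimensionless groups: 5 − 4 = 1.

1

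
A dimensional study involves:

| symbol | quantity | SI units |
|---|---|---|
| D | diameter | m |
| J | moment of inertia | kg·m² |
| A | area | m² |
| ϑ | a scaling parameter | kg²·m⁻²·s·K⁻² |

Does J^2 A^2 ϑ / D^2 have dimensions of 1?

Sum the exponent of each base dimension across the product:
  M: −2·[D]_M + 2·[J]_M + 2·[A]_M + [ϑ]_M = −2·(0) + 2·(1) + 2·(0) + (2) = 4
  L: −2·[D]_L + 2·[J]_L + 2·[A]_L + [ϑ]_L = −2·(1) + 2·(2) + 2·(2) + (-2) = 4
  T: −2·[D]_T + 2·[J]_T + 2·[A]_T + [ϑ]_T = −2·(0) + 2·(0) + 2·(0) + (1) = 1
  Θ: −2·[D]_Θ + 2·[J]_Θ + 2·[A]_Θ + [ϑ]_Θ = −2·(0) + 2·(0) + 2·(0) + (-2) = -2
Net dimensions [M⁴ L⁴ T Θ⁻²] ≠ [1] — not dimensionless.

no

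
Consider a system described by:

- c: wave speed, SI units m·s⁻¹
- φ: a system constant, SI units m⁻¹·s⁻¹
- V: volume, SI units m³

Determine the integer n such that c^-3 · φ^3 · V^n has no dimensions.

2

Balance the L exponent: (3)·n from V, plus −3·(1) + 3·(-1) = -6 from the rest, must sum to zero.
3n − 6 = 0, so n = 2.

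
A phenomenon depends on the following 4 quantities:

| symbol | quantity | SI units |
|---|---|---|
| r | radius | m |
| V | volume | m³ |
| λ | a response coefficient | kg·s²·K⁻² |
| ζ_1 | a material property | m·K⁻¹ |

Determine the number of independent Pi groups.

1

There are 4 variables and 4 base dimensions (M, L, T, Θ).
The dimension matrix has rank 3 (less than 4: the dimension vectors are linearly dependent).
Independent dimensionless groups: 4 − 3 = 1.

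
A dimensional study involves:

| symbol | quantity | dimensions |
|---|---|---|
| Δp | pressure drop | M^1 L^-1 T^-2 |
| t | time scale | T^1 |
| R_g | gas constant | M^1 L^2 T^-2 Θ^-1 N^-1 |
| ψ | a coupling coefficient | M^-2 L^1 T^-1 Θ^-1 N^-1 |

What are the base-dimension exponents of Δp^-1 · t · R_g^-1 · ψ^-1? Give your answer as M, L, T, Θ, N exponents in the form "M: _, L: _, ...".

M: 0, L: -2, T: 6, Θ: 2, N: 2

Collect each base-dimension exponent across the product:
  M: −(1) + (0) − (1) − (-2) = 0
  L: −(-1) + (0) − (2) − (1) = -2
  T: −(-2) + (1) − (-2) − (-1) = 6
  Θ: −(0) + (0) − (-1) − (-1) = 2
  N: −(0) + (0) − (-1) − (-1) = 2
So the dimensions are [L⁻² T⁶ Θ² N²].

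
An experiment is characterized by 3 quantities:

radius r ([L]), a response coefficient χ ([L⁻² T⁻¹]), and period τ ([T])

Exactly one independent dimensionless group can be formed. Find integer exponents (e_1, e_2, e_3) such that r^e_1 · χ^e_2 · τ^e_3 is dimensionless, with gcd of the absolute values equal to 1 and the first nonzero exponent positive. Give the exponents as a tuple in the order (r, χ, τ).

L: e_1·(1) + e_2·(-2) + e_3·(0) = 0
T: e_1·(0) + e_2·(-1) + e_3·(1) = 0
Solving this homogeneous linear system for the smallest-integer solution (first nonzero entry positive) gives (2, 1, 1).

(2, 1, 1)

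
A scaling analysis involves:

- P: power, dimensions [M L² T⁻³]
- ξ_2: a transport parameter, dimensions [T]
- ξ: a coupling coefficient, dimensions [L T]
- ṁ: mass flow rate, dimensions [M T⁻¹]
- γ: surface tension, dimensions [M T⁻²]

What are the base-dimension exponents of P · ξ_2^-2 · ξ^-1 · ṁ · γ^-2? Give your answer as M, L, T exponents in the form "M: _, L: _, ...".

M: 0, L: 1, T: -3

Collect each base-dimension exponent across the product:
  M: (1) − 2·(0) − (0) + (1) − 2·(1) = 0
  L: (2) − 2·(0) − (1) + (0) − 2·(0) = 1
  T: (-3) − 2·(1) − (1) + (-1) − 2·(-2) = -3
So the dimensions are [L T⁻³].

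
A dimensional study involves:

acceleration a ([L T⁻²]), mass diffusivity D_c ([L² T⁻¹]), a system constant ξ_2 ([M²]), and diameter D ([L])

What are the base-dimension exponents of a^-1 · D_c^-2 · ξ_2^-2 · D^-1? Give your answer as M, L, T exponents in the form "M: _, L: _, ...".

M: -4, L: -6, T: 4

Collect each base-dimension exponent across the product:
  M: −(0) − 2·(0) − 2·(2) − (0) = -4
  L: −(1) − 2·(2) − 2·(0) − (1) = -6
  T: −(-2) − 2·(-1) − 2·(0) − (0) = 4
So the dimensions are [M⁻⁴ L⁻⁶ T⁴].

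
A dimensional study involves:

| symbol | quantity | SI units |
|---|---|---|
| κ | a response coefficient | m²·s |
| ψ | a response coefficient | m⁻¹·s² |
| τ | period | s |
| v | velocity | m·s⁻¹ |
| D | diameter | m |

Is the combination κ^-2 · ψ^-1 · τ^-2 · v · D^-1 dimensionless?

Sum the exponent of each base dimension across the product:
  L: −2·[κ]_L − [ψ]_L − 2·[τ]_L + [v]_L − [D]_L = −2·(2) − (-1) − 2·(0) + (1) − (1) = -3
  T: −2·[κ]_T − [ψ]_T − 2·[τ]_T + [v]_T − [D]_T = −2·(1) − (2) − 2·(1) + (-1) − (0) = -7
Net dimensions [L⁻³ T⁻⁷] ≠ [1] — not dimensionless.

no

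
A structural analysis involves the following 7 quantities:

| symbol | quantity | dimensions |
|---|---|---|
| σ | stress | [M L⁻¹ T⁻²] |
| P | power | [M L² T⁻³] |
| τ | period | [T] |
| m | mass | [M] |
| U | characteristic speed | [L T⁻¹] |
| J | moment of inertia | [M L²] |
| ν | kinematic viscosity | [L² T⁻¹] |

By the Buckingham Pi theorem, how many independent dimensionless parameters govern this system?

4

There are 7 variables and 3 base dimensions (M, L, T).
The dimension matrix has rank 3.
Independent dimensionless groups: 7 − 3 = 4.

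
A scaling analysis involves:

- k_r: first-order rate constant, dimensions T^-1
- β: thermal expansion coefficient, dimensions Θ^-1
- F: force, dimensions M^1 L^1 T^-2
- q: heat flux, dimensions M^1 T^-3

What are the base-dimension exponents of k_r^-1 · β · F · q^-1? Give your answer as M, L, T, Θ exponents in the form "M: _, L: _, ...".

M: 0, L: 1, T: 2, Θ: -1

Collect each base-dimension exponent across the product:
  M: −(0) + (0) + (1) − (1) = 0
  L: −(0) + (0) + (1) − (0) = 1
  T: −(-1) + (0) + (-2) − (-3) = 2
  Θ: −(0) + (-1) + (0) − (0) = -1
So the dimensions are [L T² Θ⁻¹].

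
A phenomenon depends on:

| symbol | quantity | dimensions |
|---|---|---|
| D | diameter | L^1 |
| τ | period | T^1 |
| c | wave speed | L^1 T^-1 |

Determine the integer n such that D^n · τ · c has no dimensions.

Balance the L exponent: (1)·n from D, plus (0) + (1) = 1 from the rest, must sum to zero.
n + 1 = 0, so n = -1.

-1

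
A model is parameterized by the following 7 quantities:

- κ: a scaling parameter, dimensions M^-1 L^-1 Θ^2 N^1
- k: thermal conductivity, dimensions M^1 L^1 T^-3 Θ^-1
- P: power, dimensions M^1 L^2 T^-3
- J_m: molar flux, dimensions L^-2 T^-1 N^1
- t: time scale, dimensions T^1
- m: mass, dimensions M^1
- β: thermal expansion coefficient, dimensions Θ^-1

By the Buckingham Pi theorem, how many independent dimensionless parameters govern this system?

2

There are 7 variables and 5 base dimensions (M, L, T, Θ, N).
The dimension matrix has rank 5.
Independent dimensionless groups: 7 − 5 = 2.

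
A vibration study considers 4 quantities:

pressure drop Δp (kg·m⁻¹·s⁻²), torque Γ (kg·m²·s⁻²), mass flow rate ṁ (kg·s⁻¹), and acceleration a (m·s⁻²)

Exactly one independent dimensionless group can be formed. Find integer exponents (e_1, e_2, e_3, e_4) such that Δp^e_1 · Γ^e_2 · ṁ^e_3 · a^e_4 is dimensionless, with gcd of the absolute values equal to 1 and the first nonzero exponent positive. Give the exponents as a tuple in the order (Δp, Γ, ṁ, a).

M: e_1·(1) + e_2·(1) + e_3·(1) + e_4·(0) = 0
L: e_1·(-1) + e_2·(2) + e_3·(0) + e_4·(1) = 0
T: e_1·(-2) + e_2·(-2) + e_3·(-1) + e_4·(-2) = 0
Solving this homogeneous linear system for the smallest-integer solution (first nonzero entry positive) gives (1, 1, -2, -1).

(1, 1, -2, -1)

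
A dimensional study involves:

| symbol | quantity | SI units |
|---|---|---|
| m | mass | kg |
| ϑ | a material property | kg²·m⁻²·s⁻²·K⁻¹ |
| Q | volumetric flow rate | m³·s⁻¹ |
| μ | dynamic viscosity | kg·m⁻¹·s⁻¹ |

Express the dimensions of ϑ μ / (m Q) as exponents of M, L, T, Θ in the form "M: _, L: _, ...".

Collect each base-dimension exponent across the product:
  M: −(1) + (2) − (0) + (1) = 2
  L: −(0) + (-2) − (3) + (-1) = -6
  T: −(0) + (-2) − (-1) + (-1) = -2
  Θ: −(0) + (-1) − (0) + (0) = -1
So the dimensions are [M² L⁻⁶ T⁻² Θ⁻¹].

M: 2, L: -6, T: -2, Θ: -1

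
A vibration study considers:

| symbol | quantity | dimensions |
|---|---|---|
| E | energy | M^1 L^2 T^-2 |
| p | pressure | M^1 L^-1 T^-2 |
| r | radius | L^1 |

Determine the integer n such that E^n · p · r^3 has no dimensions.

Balance the M exponent: (1)·n from E, plus (1) + 3·(0) = 1 from the rest, must sum to zero.
n + 1 = 0, so n = -1.

-1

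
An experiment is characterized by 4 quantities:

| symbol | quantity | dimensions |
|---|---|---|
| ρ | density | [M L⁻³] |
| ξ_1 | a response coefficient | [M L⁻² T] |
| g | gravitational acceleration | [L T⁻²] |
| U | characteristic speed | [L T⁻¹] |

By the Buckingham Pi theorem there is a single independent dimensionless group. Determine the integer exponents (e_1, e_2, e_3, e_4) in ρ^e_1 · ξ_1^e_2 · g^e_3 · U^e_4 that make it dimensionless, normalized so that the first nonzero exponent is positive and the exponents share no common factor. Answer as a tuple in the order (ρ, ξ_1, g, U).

M: e_1·(1) + e_2·(1) + e_3·(0) + e_4·(0) = 0
L: e_1·(-3) + e_2·(-2) + e_3·(1) + e_4·(1) = 0
T: e_1·(0) + e_2·(1) + e_3·(-2) + e_4·(-1) = 0
Solving this homogeneous linear system for the smallest-integer solution (first nonzero entry positive) gives (1, -1, -2, 3).

(1, -1, -2, 3)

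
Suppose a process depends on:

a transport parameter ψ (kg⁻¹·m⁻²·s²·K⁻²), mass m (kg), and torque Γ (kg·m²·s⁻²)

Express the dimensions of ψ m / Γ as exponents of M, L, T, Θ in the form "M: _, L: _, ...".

Collect each base-dimension exponent across the product:
  M: (-1) + (1) − (1) = -1
  L: (-2) + (0) − (2) = -4
  T: (2) + (0) − (-2) = 4
  Θ: (-2) + (0) − (0) = -2
So the dimensions are [M⁻¹ L⁻⁴ T⁴ Θ⁻²].

M: -1, L: -4, T: 4, Θ: -2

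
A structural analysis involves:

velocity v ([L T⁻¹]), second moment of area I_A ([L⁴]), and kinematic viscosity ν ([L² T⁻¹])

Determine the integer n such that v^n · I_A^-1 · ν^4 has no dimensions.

-4

Balance the L exponent: (1)·n from v, plus −(4) + 4·(2) = 4 from the rest, must sum to zero.
n + 4 = 0, so n = -4.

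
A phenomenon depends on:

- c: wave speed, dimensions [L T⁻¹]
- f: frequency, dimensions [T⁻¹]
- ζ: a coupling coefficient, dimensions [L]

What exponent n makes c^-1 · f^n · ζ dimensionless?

1

Balance the T exponent: (-1)·n from f, plus −(-1) + (0) = 1 from the rest, must sum to zero.
−n + 1 = 0, so n = 1.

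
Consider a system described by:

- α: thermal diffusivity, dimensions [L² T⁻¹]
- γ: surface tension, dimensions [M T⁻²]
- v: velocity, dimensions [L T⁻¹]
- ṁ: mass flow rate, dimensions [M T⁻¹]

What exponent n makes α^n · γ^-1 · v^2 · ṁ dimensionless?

-1

Balance the L exponent: (2)·n from α, plus −(0) + 2·(1) + (0) = 2 from the rest, must sum to zero.
2n + 2 = 0, so n = -1.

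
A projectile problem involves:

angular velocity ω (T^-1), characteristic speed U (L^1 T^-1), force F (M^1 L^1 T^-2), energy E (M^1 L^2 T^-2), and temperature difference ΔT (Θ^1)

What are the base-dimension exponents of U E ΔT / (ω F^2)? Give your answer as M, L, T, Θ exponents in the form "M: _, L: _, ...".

M: -1, L: 1, T: 2, Θ: 1

Collect each base-dimension exponent across the product:
  M: −(0) + (0) − 2·(1) + (1) + (0) = -1
  L: −(0) + (1) − 2·(1) + (2) + (0) = 1
  T: −(-1) + (-1) − 2·(-2) + (-2) + (0) = 2
  Θ: −(0) + (0) − 2·(0) + (0) + (1) = 1
So the dimensions are [M⁻¹ L T² Θ].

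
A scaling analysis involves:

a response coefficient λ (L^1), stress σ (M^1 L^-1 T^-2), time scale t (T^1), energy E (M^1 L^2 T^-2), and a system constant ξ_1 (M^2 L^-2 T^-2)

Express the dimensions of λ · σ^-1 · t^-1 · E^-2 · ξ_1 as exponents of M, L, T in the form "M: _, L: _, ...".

M: -1, L: -4, T: 3

Collect each base-dimension exponent across the product:
  M: (0) − (1) − (0) − 2·(1) + (2) = -1
  L: (1) − (-1) − (0) − 2·(2) + (-2) = -4
  T: (0) − (-2) − (1) − 2·(-2) + (-2) = 3
So the dimensions are [M⁻¹ L⁻⁴ T³].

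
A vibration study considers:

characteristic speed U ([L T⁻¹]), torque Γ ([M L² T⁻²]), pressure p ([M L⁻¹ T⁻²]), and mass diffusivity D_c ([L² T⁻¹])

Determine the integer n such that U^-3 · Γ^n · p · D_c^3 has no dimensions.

Balance the M exponent: (1)·n from Γ, plus −3·(0) + (1) + 3·(0) = 1 from the rest, must sum to zero.
n + 1 = 0, so n = -1.

-1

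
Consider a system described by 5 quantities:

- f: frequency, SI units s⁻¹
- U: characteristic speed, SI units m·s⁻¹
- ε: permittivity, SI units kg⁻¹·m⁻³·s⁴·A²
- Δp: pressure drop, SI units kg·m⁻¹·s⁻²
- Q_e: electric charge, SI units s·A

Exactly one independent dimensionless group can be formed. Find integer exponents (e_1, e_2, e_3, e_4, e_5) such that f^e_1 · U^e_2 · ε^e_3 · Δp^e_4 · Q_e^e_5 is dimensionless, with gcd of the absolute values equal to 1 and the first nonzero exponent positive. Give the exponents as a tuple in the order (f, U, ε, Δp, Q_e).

(4, -4, -1, -1, 2)

M: e_1·(0) + e_2·(0) + e_3·(-1) + e_4·(1) + e_5·(0) = 0
L: e_1·(0) + e_2·(1) + e_3·(-3) + e_4·(-1) + e_5·(0) = 0
T: e_1·(-1) + e_2·(-1) + e_3·(4) + e_4·(-2) + e_5·(1) = 0
I: e_1·(0) + e_2·(0) + e_3·(2) + e_4·(0) + e_5·(1) = 0
Solving this homogeneous linear system for the smallest-integer solution (first nonzero entry positive) gives (4, -4, -1, -1, 2).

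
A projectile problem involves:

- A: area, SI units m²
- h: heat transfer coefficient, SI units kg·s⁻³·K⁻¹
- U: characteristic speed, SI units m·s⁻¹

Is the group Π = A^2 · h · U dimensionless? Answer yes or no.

no

Sum the exponent of each base dimension across the product:
  M: 2·[A]_M + [h]_M + [U]_M = 2·(0) + (1) + (0) = 1
  L: 2·[A]_L + [h]_L + [U]_L = 2·(2) + (0) + (1) = 5
  T: 2·[A]_T + [h]_T + [U]_T = 2·(0) + (-3) + (-1) = -4
  Θ: 2·[A]_Θ + [h]_Θ + [U]_Θ = 2·(0) + (-1) + (0) = -1
Net dimensions [M L⁵ T⁻⁴ Θ⁻¹] ≠ [1] — not dimensionless.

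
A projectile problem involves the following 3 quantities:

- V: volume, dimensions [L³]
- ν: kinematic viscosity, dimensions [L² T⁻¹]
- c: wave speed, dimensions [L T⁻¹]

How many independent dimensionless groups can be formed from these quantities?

There are 3 variables and 2 base dimensions (L, T).
The dimension matrix has rank 2.
Independent dimensionless groups: 3 − 2 = 1.

1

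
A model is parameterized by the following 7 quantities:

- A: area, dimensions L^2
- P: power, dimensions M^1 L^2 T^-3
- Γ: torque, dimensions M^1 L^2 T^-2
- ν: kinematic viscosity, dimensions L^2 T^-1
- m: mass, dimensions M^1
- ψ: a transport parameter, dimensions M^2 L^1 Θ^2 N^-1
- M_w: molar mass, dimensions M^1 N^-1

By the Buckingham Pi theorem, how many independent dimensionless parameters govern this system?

2

There are 7 variables and 5 base dimensions (M, L, T, Θ, N).
The dimension matrix has rank 5.
Independent dimensionless groups: 7 − 5 = 2.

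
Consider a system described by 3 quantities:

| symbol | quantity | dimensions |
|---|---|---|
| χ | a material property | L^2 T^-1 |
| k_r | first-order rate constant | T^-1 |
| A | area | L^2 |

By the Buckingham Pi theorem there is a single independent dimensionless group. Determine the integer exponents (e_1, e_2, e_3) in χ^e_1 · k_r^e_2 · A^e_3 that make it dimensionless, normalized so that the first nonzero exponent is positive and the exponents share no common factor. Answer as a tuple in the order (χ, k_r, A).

L: e_1·(2) + e_2·(0) + e_3·(2) = 0
T: e_1·(-1) + e_2·(-1) + e_3·(0) = 0
Solving this homogeneous linear system for the smallest-integer solution (first nonzero entry positive) gives (1, -1, -1).

(1, -1, -1)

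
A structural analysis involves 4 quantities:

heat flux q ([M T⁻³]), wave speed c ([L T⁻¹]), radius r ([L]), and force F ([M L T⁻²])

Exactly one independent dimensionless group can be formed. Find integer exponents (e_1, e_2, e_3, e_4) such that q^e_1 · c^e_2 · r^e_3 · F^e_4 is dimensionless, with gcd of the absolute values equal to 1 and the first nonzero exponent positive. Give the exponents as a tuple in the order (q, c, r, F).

(1, -1, 2, -1)

M: e_1·(1) + e_2·(0) + e_3·(0) + e_4·(1) = 0
L: e_1·(0) + e_2·(1) + e_3·(1) + e_4·(1) = 0
T: e_1·(-3) + e_2·(-1) + e_3·(0) + e_4·(-2) = 0
Solving this homogeneous linear system for the smallest-integer solution (first nonzero entry positive) gives (1, -1, 2, -1).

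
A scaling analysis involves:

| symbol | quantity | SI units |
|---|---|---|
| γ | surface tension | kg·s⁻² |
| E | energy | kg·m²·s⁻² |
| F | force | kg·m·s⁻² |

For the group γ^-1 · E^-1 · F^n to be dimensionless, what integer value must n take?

2

Balance the M exponent: (1)·n from F, plus −(1) − (1) = -2 from the rest, must sum to zero.
n − 2 = 0, so n = 2.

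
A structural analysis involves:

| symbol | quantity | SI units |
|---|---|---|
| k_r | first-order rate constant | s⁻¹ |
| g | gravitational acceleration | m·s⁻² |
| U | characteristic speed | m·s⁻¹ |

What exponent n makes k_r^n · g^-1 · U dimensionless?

Balance the T exponent: (-1)·n from k_r, plus −(-2) + (-1) = 1 from the rest, must sum to zero.
−n + 1 = 0, so n = 1.

1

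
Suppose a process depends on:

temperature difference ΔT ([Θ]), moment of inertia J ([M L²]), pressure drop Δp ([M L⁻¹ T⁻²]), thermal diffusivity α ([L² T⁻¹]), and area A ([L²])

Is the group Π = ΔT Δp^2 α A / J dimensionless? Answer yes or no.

Sum the exponent of each base dimension across the product:
  M: [ΔT]_M − [J]_M + 2·[Δp]_M + [α]_M + [A]_M = (0) − (1) + 2·(1) + (0) + (0) = 1
  L: [ΔT]_L − [J]_L + 2·[Δp]_L + [α]_L + [A]_L = (0) − (2) + 2·(-1) + (2) + (2) = 0
  T: [ΔT]_T − [J]_T + 2·[Δp]_T + [α]_T + [A]_T = (0) − (0) + 2·(-2) + (-1) + (0) = -5
  Θ: [ΔT]_Θ − [J]_Θ + 2·[Δp]_Θ + [α]_Θ + [A]_Θ = (1) − (0) + 2·(0) + (0) + (0) = 1
Net dimensions [M T⁻⁵ Θ] ≠ [1] — not dimensionless.

no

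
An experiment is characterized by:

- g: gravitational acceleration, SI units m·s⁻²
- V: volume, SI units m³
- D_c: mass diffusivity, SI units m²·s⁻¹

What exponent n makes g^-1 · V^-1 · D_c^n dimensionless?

Balance the L exponent: (2)·n from D_c, plus −(1) − (3) = -4 from the rest, must sum to zero.
2n − 4 = 0, so n = 2.

2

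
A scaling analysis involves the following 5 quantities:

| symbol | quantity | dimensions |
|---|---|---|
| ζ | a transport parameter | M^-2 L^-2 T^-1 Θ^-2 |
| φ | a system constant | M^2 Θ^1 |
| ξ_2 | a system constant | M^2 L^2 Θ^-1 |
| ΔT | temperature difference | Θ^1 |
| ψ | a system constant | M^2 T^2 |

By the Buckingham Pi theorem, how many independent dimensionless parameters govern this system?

1

There are 5 variables and 4 base dimensions (M, L, T, Θ).
The dimension matrix has rank 4.
Independent dimensionless groups: 5 − 4 = 1.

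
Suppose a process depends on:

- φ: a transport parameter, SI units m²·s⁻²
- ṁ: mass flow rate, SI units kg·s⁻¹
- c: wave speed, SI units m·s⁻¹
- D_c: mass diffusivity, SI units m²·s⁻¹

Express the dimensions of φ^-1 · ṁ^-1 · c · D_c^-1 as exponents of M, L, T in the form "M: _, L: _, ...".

Collect each base-dimension exponent across the product:
  M: −(0) − (1) + (0) − (0) = -1
  L: −(2) − (0) + (1) − (2) = -3
  T: −(-2) − (-1) + (-1) − (-1) = 3
So the dimensions are [M⁻¹ L⁻³ T³].

M: -1, L: -3, T: 3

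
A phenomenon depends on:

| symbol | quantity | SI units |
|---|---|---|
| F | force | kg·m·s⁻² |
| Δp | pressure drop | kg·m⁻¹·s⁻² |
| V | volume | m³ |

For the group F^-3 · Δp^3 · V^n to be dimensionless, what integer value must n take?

2

Balance the L exponent: (3)·n from V, plus −3·(1) + 3·(-1) = -6 from the rest, must sum to zero.
3n − 6 = 0, so n = 2.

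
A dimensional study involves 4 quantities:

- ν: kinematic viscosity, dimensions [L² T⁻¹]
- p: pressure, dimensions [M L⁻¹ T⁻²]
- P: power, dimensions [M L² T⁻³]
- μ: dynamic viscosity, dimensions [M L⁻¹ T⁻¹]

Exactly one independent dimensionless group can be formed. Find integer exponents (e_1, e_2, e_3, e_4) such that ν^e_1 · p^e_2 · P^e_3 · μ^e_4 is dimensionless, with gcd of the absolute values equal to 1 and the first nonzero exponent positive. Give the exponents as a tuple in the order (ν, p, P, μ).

M: e_1·(0) + e_2·(1) + e_3·(1) + e_4·(1) = 0
L: e_1·(2) + e_2·(-1) + e_3·(2) + e_4·(-1) = 0
T: e_1·(-1) + e_2·(-2) + e_3·(-3) + e_4·(-1) = 0
Solving this homogeneous linear system for the smallest-integer solution (first nonzero entry positive) gives (3, 1, -2, 1).

(3, 1, -2, 1)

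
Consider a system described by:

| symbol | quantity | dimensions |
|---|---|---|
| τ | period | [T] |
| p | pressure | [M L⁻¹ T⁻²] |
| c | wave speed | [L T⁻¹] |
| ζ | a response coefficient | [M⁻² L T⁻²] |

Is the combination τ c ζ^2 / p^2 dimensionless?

no

Sum the exponent of each base dimension across the product:
  M: [τ]_M − 2·[p]_M + [c]_M + 2·[ζ]_M = (0) − 2·(1) + (0) + 2·(-2) = -6
  L: [τ]_L − 2·[p]_L + [c]_L + 2·[ζ]_L = (0) − 2·(-1) + (1) + 2·(1) = 5
  T: [τ]_T − 2·[p]_T + [c]_T + 2·[ζ]_T = (1) − 2·(-2) + (-1) + 2·(-2) = 0
Net dimensions [M⁻⁶ L⁵] ≠ [1] — not dimensionless.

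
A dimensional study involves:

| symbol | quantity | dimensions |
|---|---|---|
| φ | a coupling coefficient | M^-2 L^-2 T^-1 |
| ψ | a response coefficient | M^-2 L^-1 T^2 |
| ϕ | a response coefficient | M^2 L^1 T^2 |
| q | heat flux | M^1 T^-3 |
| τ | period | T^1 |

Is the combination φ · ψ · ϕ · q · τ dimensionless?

Sum the exponent of each base dimension across the product:
  M: [φ]_M + [ψ]_M + [ϕ]_M + [q]_M + [τ]_M = (-2) + (-2) + (2) + (1) + (0) = -1
  L: [φ]_L + [ψ]_L + [ϕ]_L + [q]_L + [τ]_L = (-2) + (-1) + (1) + (0) + (0) = -2
  T: [φ]_T + [ψ]_T + [ϕ]_T + [q]_T + [τ]_T = (-1) + (2) + (2) + (-3) + (1) = 1
Net dimensions [M⁻¹ L⁻² T] ≠ [1] — not dimensionless.

no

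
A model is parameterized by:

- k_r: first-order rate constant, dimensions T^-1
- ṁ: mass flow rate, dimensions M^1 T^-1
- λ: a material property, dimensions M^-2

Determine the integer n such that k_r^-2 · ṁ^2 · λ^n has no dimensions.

1

Balance the M exponent: (-2)·n from λ, plus −2·(0) + 2·(1) = 2 from the rest, must sum to zero.
-2n + 2 = 0, so n = 1.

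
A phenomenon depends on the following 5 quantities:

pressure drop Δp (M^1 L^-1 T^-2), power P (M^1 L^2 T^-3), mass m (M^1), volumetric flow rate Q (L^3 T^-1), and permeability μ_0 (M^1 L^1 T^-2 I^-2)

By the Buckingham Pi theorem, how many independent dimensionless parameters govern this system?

1

There are 5 variables and 4 base dimensions (M, L, T, I).
The dimension matrix has rank 4.
Independent dimensionless groups: 5 − 4 = 1.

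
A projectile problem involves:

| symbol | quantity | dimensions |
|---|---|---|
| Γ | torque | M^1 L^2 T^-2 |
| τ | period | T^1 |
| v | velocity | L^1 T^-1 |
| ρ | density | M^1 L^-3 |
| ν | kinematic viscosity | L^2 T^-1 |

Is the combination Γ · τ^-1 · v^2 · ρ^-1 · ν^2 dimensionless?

no

Sum the exponent of each base dimension across the product:
  M: [Γ]_M − [τ]_M + 2·[v]_M − [ρ]_M + 2·[ν]_M = (1) − (0) + 2·(0) − (1) + 2·(0) = 0
  L: [Γ]_L − [τ]_L + 2·[v]_L − [ρ]_L + 2·[ν]_L = (2) − (0) + 2·(1) − (-3) + 2·(2) = 11
  T: [Γ]_T − [τ]_T + 2·[v]_T − [ρ]_T + 2·[ν]_T = (-2) − (1) + 2·(-1) − (0) + 2·(-1) = -7
Net dimensions [L¹¹ T⁻⁷] ≠ [1] — not dimensionless.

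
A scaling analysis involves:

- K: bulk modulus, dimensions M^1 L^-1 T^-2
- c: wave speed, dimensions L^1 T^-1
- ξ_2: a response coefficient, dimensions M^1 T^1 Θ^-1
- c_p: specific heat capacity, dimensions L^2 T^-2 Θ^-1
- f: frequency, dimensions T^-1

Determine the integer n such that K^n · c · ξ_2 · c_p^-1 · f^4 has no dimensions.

-1

Balance the M exponent: (1)·n from K, plus (0) + (1) − (0) + 4·(0) = 1 from the rest, must sum to zero.
n + 1 = 0, so n = -1.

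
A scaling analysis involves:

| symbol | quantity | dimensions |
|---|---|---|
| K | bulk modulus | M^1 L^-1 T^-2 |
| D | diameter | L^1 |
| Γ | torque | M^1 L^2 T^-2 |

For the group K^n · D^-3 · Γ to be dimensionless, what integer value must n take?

Balance the M exponent: (1)·n from K, plus −3·(0) + (1) = 1 from the rest, must sum to zero.
n + 1 = 0, so n = -1.

-1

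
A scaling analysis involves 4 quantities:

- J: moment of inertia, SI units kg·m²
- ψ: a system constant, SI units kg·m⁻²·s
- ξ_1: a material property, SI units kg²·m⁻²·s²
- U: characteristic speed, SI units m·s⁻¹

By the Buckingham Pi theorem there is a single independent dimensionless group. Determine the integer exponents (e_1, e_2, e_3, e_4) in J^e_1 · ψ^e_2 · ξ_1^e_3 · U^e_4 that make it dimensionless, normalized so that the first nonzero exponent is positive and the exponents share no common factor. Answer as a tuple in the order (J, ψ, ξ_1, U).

M: e_1·(1) + e_2·(1) + e_3·(2) + e_4·(0) = 0
L: e_1·(2) + e_2·(-2) + e_3·(-2) + e_4·(1) = 0
T: e_1·(0) + e_2·(1) + e_3·(2) + e_4·(-1) = 0
Solving this homogeneous linear system for the smallest-integer solution (first nonzero entry positive) gives (2, 4, -3, -2).

(2, 4, -3, -2)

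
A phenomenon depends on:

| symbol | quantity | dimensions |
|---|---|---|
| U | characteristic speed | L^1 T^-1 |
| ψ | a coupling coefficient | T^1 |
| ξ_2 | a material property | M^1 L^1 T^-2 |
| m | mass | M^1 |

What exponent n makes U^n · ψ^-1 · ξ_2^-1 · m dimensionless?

1

Balance the L exponent: (1)·n from U, plus −(0) − (1) + (0) = -1 from the rest, must sum to zero.
n − 1 = 0, so n = 1.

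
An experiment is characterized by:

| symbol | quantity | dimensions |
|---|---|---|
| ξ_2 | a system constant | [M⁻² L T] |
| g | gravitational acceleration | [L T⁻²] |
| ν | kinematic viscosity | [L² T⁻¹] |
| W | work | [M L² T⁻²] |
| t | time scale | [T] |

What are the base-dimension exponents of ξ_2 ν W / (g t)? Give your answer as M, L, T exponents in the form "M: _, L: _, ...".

Collect each base-dimension exponent across the product:
  M: (-2) − (0) + (0) + (1) − (0) = -1
  L: (1) − (1) + (2) + (2) − (0) = 4
  T: (1) − (-2) + (-1) + (-2) − (1) = -1
So the dimensions are [M⁻¹ L⁴ T⁻¹].

M: -1, L: 4, T: -1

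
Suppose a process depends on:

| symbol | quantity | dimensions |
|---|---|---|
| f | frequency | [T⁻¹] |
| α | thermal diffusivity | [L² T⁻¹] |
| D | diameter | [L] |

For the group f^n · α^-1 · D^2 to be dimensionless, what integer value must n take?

Balance the T exponent: (-1)·n from f, plus −(-1) + 2·(0) = 1 from the rest, must sum to zero.
−n + 1 = 0, so n = 1.

1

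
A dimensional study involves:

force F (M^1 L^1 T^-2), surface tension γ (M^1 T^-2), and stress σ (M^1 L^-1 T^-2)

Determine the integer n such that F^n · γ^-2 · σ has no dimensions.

Balance the M exponent: (1)·n from F, plus −2·(1) + (1) = -1 from the rest, must sum to zero.
n − 1 = 0, so n = 1.

1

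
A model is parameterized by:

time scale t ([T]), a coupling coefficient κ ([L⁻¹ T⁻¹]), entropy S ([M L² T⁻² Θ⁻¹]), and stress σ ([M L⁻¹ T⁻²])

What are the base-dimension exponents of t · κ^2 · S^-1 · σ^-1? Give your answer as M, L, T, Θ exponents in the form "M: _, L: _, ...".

Collect each base-dimension exponent across the product:
  M: (0) + 2·(0) − (1) − (1) = -2
  L: (0) + 2·(-1) − (2) − (-1) = -3
  T: (1) + 2·(-1) − (-2) − (-2) = 3
  Θ: (0) + 2·(0) − (-1) − (0) = 1
So the dimensions are [M⁻² L⁻³ T³ Θ].

M: -2, L: -3, T: 3, Θ: 1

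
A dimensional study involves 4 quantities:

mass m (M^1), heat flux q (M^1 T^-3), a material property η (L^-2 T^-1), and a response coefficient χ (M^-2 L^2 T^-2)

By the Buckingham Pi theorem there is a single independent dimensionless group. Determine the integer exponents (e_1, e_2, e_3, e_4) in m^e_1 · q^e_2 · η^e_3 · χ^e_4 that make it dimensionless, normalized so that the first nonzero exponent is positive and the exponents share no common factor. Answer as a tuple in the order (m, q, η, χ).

(3, -1, 1, 1)

M: e_1·(1) + e_2·(1) + e_3·(0) + e_4·(-2) = 0
L: e_1·(0) + e_2·(0) + e_3·(-2) + e_4·(2) = 0
T: e_1·(0) + e_2·(-3) + e_3·(-1) + e_4·(-2) = 0
Solving this homogeneous linear system for the smallest-integer solution (first nonzero entry positive) gives (3, -1, 1, 1).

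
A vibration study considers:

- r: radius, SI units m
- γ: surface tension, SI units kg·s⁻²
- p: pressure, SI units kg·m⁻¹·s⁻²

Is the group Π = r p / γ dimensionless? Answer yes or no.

Sum the exponent of each base dimension across the product:
  M: [r]_M − [γ]_M + [p]_M = (0) − (1) + (1) = 0
  L: [r]_L − [γ]_L + [p]_L = (1) − (0) + (-1) = 0
  T: [r]_T − [γ]_T + [p]_T = (0) − (-2) + (-2) = 0
All base exponents vanish — dimensionless.

yes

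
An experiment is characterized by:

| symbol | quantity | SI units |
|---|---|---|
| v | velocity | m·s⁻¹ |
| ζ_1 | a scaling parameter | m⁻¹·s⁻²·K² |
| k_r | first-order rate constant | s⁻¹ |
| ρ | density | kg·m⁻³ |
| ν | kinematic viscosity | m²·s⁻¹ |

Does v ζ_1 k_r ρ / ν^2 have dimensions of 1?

Sum the exponent of each base dimension across the product:
  M: [v]_M + [ζ_1]_M + [k_r]_M + [ρ]_M − 2·[ν]_M = (0) + (0) + (0) + (1) − 2·(0) = 1
  L: [v]_L + [ζ_1]_L + [k_r]_L + [ρ]_L − 2·[ν]_L = (1) + (-1) + (0) + (-3) − 2·(2) = -7
  T: [v]_T + [ζ_1]_T + [k_r]_T + [ρ]_T − 2·[ν]_T = (-1) + (-2) + (-1) + (0) − 2·(-1) = -2
  Θ: [v]_Θ + [ζ_1]_Θ + [k_r]_Θ + [ρ]_Θ − 2·[ν]_Θ = (0) + (2) + (0) + (0) − 2·(0) = 2
Net dimensions [M L⁻⁷ T⁻² Θ²] ≠ [1] — not dimensionless.

no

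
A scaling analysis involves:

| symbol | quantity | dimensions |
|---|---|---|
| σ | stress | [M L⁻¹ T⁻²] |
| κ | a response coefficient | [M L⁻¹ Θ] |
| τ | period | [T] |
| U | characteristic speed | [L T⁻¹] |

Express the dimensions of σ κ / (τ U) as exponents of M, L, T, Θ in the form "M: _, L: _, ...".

M: 2, L: -3, T: -2, Θ: 1

Collect each base-dimension exponent across the product:
  M: (1) + (1) − (0) − (0) = 2
  L: (-1) + (-1) − (0) − (1) = -3
  T: (-2) + (0) − (1) − (-1) = -2
  Θ: (0) + (1) − (0) − (0) = 1
So the dimensions are [M² L⁻³ T⁻² Θ].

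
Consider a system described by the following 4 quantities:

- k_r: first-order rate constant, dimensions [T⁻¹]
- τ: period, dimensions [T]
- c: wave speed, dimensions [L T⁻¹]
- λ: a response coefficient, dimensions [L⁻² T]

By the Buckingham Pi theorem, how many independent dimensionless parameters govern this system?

There are 4 variables and 2 base dimensions (L, T).
The dimension matrix has rank 2.
Independent dimensionless groups: 4 − 2 = 2.

2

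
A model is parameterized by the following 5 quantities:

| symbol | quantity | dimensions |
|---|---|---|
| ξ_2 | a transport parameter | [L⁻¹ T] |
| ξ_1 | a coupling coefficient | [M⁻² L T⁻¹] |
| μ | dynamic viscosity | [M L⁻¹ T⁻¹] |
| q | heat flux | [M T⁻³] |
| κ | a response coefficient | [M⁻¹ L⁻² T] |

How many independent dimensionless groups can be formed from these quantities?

There are 5 variables and 3 base dimensions (M, L, T).
The dimension matrix has rank 3.
Independent dimensionless groups: 5 − 3 = 2.

2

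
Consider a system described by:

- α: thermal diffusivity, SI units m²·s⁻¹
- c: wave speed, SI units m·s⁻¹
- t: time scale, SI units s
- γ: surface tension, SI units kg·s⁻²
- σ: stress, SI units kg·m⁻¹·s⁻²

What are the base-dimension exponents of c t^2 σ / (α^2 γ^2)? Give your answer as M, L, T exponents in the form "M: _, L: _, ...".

M: -1, L: -4, T: 5

Collect each base-dimension exponent across the product:
  M: −2·(0) + (0) + 2·(0) − 2·(1) + (1) = -1
  L: −2·(2) + (1) + 2·(0) − 2·(0) + (-1) = -4
  T: −2·(-1) + (-1) + 2·(1) − 2·(-2) + (-2) = 5
So the dimensions are [M⁻¹ L⁻⁴ T⁵].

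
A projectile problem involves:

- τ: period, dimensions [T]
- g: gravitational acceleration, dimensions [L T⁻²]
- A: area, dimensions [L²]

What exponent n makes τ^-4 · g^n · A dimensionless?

Balance the L exponent: (1)·n from g, plus −4·(0) + (2) = 2 from the rest, must sum to zero.
n + 2 = 0, so n = -2.

-2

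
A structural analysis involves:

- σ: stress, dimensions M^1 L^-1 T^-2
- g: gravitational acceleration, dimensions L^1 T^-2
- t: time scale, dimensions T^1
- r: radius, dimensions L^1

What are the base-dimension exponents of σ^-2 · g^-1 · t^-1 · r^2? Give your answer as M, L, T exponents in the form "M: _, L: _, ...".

M: -2, L: 3, T: 5

Collect each base-dimension exponent across the product:
  M: −2·(1) − (0) − (0) + 2·(0) = -2
  L: −2·(-1) − (1) − (0) + 2·(1) = 3
  T: −2·(-2) − (-2) − (1) + 2·(0) = 5
So the dimensions are [M⁻² L³ T⁵].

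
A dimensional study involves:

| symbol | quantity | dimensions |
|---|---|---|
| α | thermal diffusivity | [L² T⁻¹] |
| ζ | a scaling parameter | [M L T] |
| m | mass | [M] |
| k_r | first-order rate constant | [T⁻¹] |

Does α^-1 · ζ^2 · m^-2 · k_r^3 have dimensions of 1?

yes

Sum the exponent of each base dimension across the product:
  M: −[α]_M + 2·[ζ]_M − 2·[m]_M + 3·[k_r]_M = −(0) + 2·(1) − 2·(1) + 3·(0) = 0
  L: −[α]_L + 2·[ζ]_L − 2·[m]_L + 3·[k_r]_L = −(2) + 2·(1) − 2·(0) + 3·(0) = 0
  T: −[α]_T + 2·[ζ]_T − 2·[m]_T + 3·[k_r]_T = −(-1) + 2·(1) − 2·(0) + 3·(-1) = 0
All base exponents vanish — dimensionless.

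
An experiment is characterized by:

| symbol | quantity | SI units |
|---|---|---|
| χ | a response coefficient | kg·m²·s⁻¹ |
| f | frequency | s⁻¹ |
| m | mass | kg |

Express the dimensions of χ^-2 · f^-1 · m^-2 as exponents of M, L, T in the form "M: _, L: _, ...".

M: -4, L: -4, T: 3

Collect each base-dimension exponent across the product:
  M: −2·(1) − (0) − 2·(1) = -4
  L: −2·(2) − (0) − 2·(0) = -4
  T: −2·(-1) − (-1) − 2·(0) = 3
So the dimensions are [M⁻⁴ L⁻⁴ T³].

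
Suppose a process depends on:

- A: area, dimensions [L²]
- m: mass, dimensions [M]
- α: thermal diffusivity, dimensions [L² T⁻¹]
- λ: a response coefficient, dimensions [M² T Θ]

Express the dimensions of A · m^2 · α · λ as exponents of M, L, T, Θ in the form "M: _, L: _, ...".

M: 4, L: 4, T: 0, Θ: 1

Collect each base-dimension exponent across the product:
  M: (0) + 2·(1) + (0) + (2) = 4
  L: (2) + 2·(0) + (2) + (0) = 4
  T: (0) + 2·(0) + (-1) + (1) = 0
  Θ: (0) + 2·(0) + (0) + (1) = 1
So the dimensions are [M⁴ L⁴ Θ].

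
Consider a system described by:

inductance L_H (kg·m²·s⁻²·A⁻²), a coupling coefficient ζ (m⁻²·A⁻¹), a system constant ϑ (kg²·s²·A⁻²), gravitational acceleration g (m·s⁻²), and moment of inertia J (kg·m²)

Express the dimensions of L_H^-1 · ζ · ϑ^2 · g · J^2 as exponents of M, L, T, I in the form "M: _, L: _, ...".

M: 5, L: 1, T: 4, I: -3

Collect each base-dimension exponent across the product:
  M: −(1) + (0) + 2·(2) + (0) + 2·(1) = 5
  L: −(2) + (-2) + 2·(0) + (1) + 2·(2) = 1
  T: −(-2) + (0) + 2·(2) + (-2) + 2·(0) = 4
  I: −(-2) + (-1) + 2·(-2) + (0) + 2·(0) = -3
So the dimensions are [M⁵ L T⁴ I⁻³].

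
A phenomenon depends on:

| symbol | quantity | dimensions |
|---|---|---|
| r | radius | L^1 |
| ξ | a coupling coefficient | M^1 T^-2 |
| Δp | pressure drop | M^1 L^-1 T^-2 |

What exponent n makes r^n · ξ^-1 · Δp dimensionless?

1

Balance the L exponent: (1)·n from r, plus −(0) + (-1) = -1 from the rest, must sum to zero.
n − 1 = 0, so n = 1.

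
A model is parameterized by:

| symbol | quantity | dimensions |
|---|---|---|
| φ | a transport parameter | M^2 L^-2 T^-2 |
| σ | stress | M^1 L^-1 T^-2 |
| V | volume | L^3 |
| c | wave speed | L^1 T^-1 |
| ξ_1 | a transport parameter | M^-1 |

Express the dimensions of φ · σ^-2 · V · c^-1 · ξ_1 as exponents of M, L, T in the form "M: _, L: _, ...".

Collect each base-dimension exponent across the product:
  M: (2) − 2·(1) + (0) − (0) + (-1) = -1
  L: (-2) − 2·(-1) + (3) − (1) + (0) = 2
  T: (-2) − 2·(-2) + (0) − (-1) + (0) = 3
So the dimensions are [M⁻¹ L² T³].

M: -1, L: 2, T: 3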